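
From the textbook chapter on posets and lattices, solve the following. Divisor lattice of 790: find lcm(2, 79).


In a divisor lattice, join = lcm (least common multiple).
gcd(2,79) = 1
lcm(2,79) = 2*79/gcd = 158/1 = 158


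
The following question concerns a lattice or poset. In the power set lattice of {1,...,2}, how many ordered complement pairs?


Complement pair (a,b): a meet b = bottom, a join b = top.
Here: A intersect B = {} and A union B = {1,...,2}.
Pairs found: ({},{1,2}), ({1},{2}), ({2},{1}), ({1,2},{})
Total ordered pairs: 4


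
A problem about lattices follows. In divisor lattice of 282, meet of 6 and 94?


In a divisor lattice, meet = gcd (greatest common divisor).
By Euclidean algorithm or factoring: gcd(6,94) = 2


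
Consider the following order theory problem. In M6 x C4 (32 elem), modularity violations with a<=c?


Modular law: if a <= c then a v (b ^ c) = (a v b) ^ c.
Check all triples (a,b,c) with a <= c among 32 elements.
This lattice is modular (diamonds M_m and their chain-products are modular).
Total violating triples: 0


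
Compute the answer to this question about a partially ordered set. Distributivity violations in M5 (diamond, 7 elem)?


Distributive law: a ^ (b v c) = (a ^ b) v (a ^ c).
Check all 7^3 = 343 ordered triples (a,b,c).
  e.g. a=a1, b=a2, c=a3: lhs=a1 != rhs=0
  e.g. a=a1, b=a2, c=a4: lhs=a1 != rhs=0
Total violating triples: 60


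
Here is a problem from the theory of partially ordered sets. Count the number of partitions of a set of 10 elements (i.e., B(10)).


B(n) = number of set partitions of an n-element set.
B(n) satisfies the recurrence: B(n+1) = sum_k C(n,k)*B(k).
B(10) = 115975


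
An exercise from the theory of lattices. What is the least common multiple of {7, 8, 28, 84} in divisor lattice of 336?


In a divisor lattice, join = lcm (least common multiple).
Compute lcm iteratively: start with first element, then lcm(current, next).
Elements: [7, 8, 28, 84]
lcm(7,8) = 56
lcm(56,28) = 56
lcm(56,84) = 168
Final lcm = 168


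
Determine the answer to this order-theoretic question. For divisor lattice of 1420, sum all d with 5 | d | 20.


Interval [5,20] in divisors of 1420: [5, 10, 20]
Sum = 35


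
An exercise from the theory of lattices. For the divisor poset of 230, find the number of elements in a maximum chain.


A chain is a totally ordered subset; we count the number of elements in a maximum chain.
Compute, for each element x, the size of the longest chain ending at x:
  1: 1
  2: 2
  5: 2
  23: 2
  10: 3
  46: 3
  ...
A maximum chain: 1 < 2 < 10 < 230
Number of elements in the longest chain: 4


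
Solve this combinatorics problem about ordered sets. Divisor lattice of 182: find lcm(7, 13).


In a divisor lattice, join = lcm (least common multiple).
gcd(7,13) = 1
lcm(7,13) = 7*13/gcd = 91/1 = 91


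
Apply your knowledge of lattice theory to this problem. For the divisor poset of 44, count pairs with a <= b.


The order relation is {(a,b) : a <= b}, reflexive so it includes (a,a).
Examples: (1,1), (1,11), (1,2), (1,22), (1,4), ...
Total ordered pairs: 18


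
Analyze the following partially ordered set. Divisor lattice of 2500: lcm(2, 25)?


Join=lcm.
gcd(2,25)=1
lcm=50


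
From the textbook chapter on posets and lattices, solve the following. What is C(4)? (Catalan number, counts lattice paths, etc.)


C(n) = C(2n, n) / (n+1).
C(8, 4) = 70
C(4) = 70 / 5 = 14


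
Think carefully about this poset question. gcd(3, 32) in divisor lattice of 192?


Meet=gcd.
gcd(3,32)=1


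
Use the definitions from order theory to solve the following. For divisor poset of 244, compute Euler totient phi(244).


phi(n) = n * prod_{p|n} (1 - 1/p).
Prime divisors of 244: [2, 61]
phi(244) = 244 * (1 - 1/2) * (1 - 1/61)
phi(244) = 120


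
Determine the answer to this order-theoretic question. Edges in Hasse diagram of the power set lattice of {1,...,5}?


A cover relation a -< b holds when a < b with no c strictly between.
Cover relations:
  {} -< {1}
  {} -< {2}
  {} -< {3}
  {} -< {4}
  {} -< {5}
  {1} -< {1,2}
  {1} -< {1,3}
  {1} -< {1,4}
  ...72 more
Total: 80


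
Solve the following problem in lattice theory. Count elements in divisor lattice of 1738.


Divisors of 1738: [1, 2, 11, 22, 79, 158, 869, 1738]
Count: 8


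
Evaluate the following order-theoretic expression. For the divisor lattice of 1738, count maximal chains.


A maximal chain goes from the minimum element to a maximal element via cover relations.
Counting all min-to-max paths in the cover graph.
Total maximal chains: 6


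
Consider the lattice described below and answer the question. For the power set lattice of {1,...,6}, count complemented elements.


An element a is complemented if some b has a meet b = bottom, a join b = top.
every subset A has complement S\A, so all elements are complemented.
Complemented elements: {}, {1}, {2}, {3}, {4}, {5}, ... (58 more)
Count: 64


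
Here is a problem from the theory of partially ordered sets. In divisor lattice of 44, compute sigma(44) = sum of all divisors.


sigma(n) = sum of divisors.
Divisors of 44: [1, 2, 4, 11, 22, 44]
Sum = 84


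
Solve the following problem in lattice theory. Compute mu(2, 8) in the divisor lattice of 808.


In a divisor lattice, mu(a,b) = mu(b/a) where mu is the classical Mobius function.
b/a = 8/2 = 4
Prime factorization of 4: primes [2]
4 is not squarefree, so mu(4) = 0


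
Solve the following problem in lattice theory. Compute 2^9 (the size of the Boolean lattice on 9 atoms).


Power set = 2^n.
2^9 = 512


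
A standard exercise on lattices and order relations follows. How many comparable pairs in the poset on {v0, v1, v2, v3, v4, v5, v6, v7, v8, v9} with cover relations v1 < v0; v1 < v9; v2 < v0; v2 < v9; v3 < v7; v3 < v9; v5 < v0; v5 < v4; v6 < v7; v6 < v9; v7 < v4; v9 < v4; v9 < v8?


A comparable pair {a,b} has a < b or b < a in the order.
Count unordered pairs where one element is strictly below the other.
Examples: {v0,v1}, {v0,v2}, {v0,v5}, {v1,v4}, ...
Total comparable pairs: 21


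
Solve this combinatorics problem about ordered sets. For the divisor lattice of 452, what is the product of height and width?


Height = length of longest chain minus 1; width = size of largest antichain.
A maximum chain: 1 | 113 | 226 | 452  (height 3).
A maximum antichain: {2, 113}  (width 2).
Product = 3 * 2 = 6


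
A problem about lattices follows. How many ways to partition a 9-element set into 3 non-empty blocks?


S(n,k) = k*S(n-1,k) + S(n-1,k-1).
S(8,3) = 966, S(8,2) = 127
S(9,3) = 3*966 + 127 = 2898 + 127
S(9,3) = 3025


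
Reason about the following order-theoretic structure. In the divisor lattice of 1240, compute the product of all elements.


Divisors of 1240: [1, 2, 4, 5, 8, 10, 20, 31, 40, 62, 124, 155, 248, 310, 620, 1240]
Product = n^(d(n)/2) = 1240^(16/2)
Product = 5589506702973337600000000


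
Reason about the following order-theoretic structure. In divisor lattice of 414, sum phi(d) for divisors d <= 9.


Divisors of 414 up to 9: [1, 2, 3, 6, 9]
phi values: [1, 1, 2, 2, 6]
Sum = 12


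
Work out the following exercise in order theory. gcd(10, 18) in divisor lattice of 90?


Meet=gcd.
gcd(10,18)=2


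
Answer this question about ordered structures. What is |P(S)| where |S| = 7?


Power set = 2^n.
2^7 = 128


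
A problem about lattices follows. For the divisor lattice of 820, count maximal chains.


A maximal chain goes from the minimum element to a maximal element via cover relations.
Counting all min-to-max paths in the cover graph.
Total maximal chains: 12


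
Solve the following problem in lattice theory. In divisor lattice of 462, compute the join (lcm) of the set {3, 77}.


In a divisor lattice, join = lcm (least common multiple).
Compute lcm iteratively: start with first element, then lcm(current, next).
Elements: [3, 77]
lcm(3,77) = 231
Final lcm = 231


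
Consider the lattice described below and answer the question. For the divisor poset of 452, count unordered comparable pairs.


A comparable pair {a,b} has a < b or b < a in the order.
Count unordered pairs where one element is strictly below the other.
Examples: {1,2}, {1,4}, {1,113}, {1,226}, ...
Total comparable pairs: 12


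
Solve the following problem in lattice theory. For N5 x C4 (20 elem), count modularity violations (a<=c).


Modular law: if a <= c then a v (b ^ c) = (a v b) ^ c.
Check all triples (a,b,c) with a <= c among 20 elements.
  e.g. a=(a,0), b=(c,0), c=(b,0): lhs=(a,0) != rhs=(b,0)
  e.g. a=(a,0), b=(c,1), c=(b,0): lhs=(a,0) != rhs=(b,0)
Total violating triples: 40


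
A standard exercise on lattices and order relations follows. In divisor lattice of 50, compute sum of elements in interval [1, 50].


Interval [1,50] in divisors of 50: [1, 2, 5, 10, 25, 50]
Sum = 93


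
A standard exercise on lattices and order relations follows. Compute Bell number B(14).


B(n) = number of set partitions of an n-element set.
B(n) satisfies the recurrence: B(n+1) = sum_k C(n,k)*B(k).
B(14) = 190899322


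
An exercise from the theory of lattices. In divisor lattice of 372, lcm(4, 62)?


Join=lcm.
gcd(4,62)=2
lcm=124


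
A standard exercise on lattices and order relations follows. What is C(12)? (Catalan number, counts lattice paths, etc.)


C(n) = C(2n, n) / (n+1).
C(24, 12) = 2704156
C(12) = 2704156 / 13 = 208012


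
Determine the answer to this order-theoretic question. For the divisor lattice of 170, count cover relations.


A cover relation a -< b holds when a < b with no c strictly between.
Cover relations:
  1 -< 2
  1 -< 5
  1 -< 17
  2 -< 10
  2 -< 34
  5 -< 10
  5 -< 85
  10 -< 170
  ...4 more
Total: 12


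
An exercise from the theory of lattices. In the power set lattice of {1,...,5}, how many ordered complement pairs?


Complement pair (a,b): a meet b = bottom, a join b = top.
Here: A intersect B = {} and A union B = {1,...,5}.
Pairs found: ({},{1,2,3,4,5}), ({1},{2,3,4,5}), ({2},{1,3,4,5}), ({3},{1,2,4,5}), ... (28 more)
Total ordered pairs: 32


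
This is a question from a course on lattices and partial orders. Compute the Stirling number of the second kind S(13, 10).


S(n,k) = k*S(n-1,k) + S(n-1,k-1).
S(12,10) = 1705, S(12,9) = 22275
S(13,10) = 10*1705 + 22275 = 17050 + 22275
S(13,10) = 39325


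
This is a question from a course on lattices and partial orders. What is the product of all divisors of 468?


Divisors of 468: [1, 2, 3, 4, 6, 9, 12, 13, 18, 26, 36, 39, 52, 78, 117, 156, 234, 468]
Product = n^(d(n)/2) = 468^(18/2)
Product = 1076992496812124640903168


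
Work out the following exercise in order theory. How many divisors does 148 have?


Divisors of 148: [1, 2, 4, 37, 74, 148]
Count: 6


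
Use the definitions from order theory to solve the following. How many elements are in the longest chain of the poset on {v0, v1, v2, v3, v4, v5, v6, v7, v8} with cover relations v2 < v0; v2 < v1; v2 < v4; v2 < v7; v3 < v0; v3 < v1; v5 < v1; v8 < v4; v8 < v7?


A chain is a totally ordered subset; we count the number of elements in a maximum chain.
Compute, for each element x, the size of the longest chain ending at x:
  v2: 1
  v3: 1
  v5: 1
  v6: 1
  v8: 1
  v0: 2
  ...
A maximum chain: v2 < v0
Number of elements in the longest chain: 2


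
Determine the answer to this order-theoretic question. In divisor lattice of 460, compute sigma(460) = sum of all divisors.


sigma(n) = sum of divisors.
Divisors of 460: [1, 2, 4, 5, 10, 20, 23, 46, 92, 115, 230, 460]
Sum = 1008


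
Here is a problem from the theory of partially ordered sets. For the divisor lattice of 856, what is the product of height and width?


Height = length of longest chain minus 1; width = size of largest antichain.
A maximum chain: 1 | 107 | 214 | 428 | 856  (height 4).
A maximum antichain: {2, 107}  (width 2).
Product = 4 * 2 = 8


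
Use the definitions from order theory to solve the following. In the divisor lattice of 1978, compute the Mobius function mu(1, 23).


In a divisor lattice, mu(a,b) = mu(b/a) where mu is the classical Mobius function.
b/a = 23/1 = 23
Prime factorization of 23: primes [23]
23 is squarefree with 1 prime factor(s), so mu(23) = (-1)^1 = -1


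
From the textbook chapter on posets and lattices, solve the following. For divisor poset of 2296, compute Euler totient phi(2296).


phi(n) = n * prod_{p|n} (1 - 1/p).
Prime divisors of 2296: [2, 7, 41]
phi(2296) = 2296 * (1 - 1/2) * (1 - 1/7) * (1 - 1/41)
phi(2296) = 960


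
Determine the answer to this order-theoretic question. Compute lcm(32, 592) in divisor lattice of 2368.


In a divisor lattice, join = lcm (least common multiple).
gcd(32,592) = 16
lcm(32,592) = 32*592/gcd = 18944/16 = 1184


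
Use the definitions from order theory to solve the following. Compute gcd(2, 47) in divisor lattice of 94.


In a divisor lattice, meet = gcd (greatest common divisor).
By Euclidean algorithm or factoring: gcd(2,47) = 1


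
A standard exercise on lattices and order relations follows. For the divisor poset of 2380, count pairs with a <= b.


The order relation is {(a,b) : a <= b}, reflexive so it includes (a,a).
Examples: (1,1), (1,10), (1,119), (1,1190), (1,14), ...
Total ordered pairs: 162


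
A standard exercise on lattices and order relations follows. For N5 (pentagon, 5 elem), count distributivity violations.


Distributive law: a ^ (b v c) = (a ^ b) v (a ^ c).
Check all 5^3 = 125 ordered triples (a,b,c).
  e.g. a=b, b=a, c=c: lhs=b != rhs=a
  e.g. a=b, b=c, c=a: lhs=b != rhs=a
Total violating triples: 2


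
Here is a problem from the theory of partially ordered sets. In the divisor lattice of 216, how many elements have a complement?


An element a is complemented if some b has a meet b = bottom, a join b = top.
a is complemented iff gcd(a, n/a)=1, i.e. a is a unitary divisor of 216.
Complemented elements: 1, 8, 27, 216
Count: 4


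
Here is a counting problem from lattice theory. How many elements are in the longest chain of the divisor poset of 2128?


A chain is a totally ordered subset; we count the number of elements in a maximum chain.
Compute, for each element x, the size of the longest chain ending at x:
  1: 1
  2: 2
  7: 2
  19: 2
  4: 3
  8: 4
  ...
A maximum chain: 1 < 2 < 4 < 8 < 16 < 112 < 2128
Number of elements in the longest chain: 7


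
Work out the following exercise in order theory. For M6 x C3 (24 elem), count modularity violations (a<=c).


Modular law: if a <= c then a v (b ^ c) = (a v b) ^ c.
Check all triples (a,b,c) with a <= c among 24 elements.
This lattice is modular (diamonds M_m and their chain-products are modular).
Total violating triples: 0


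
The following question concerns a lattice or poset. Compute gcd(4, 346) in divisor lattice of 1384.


In a divisor lattice, meet = gcd (greatest common divisor).
By Euclidean algorithm or factoring: gcd(4,346) = 2


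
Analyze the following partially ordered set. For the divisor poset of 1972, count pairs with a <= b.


The order relation is {(a,b) : a <= b}, reflexive so it includes (a,a).
Examples: (1,1), (1,116), (1,17), (1,1972), (1,2), ...
Total ordered pairs: 54


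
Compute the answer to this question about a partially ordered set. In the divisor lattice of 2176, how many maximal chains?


A maximal chain goes from the minimum element to a maximal element via cover relations.
Counting all min-to-max paths in the cover graph.
Total maximal chains: 8


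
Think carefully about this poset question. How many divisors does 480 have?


Divisors of 480: [1, 2, 3, 4, 5, 6, 8, 10, 12, 15, 16, 20, 24, 30, 32, 40, 48, 60, 80, 96, 120, 160, 240, 480]
Count: 24


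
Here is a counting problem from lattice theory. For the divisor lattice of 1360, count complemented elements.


An element a is complemented if some b has a meet b = bottom, a join b = top.
a is complemented iff gcd(a, n/a)=1, i.e. a is a unitary divisor of 1360.
Complemented elements: 1, 5, 16, 17, 80, 85, ... (2 more)
Count: 8


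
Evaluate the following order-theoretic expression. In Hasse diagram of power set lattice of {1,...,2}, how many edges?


A cover relation a -< b holds when a < b with no c strictly between.
Cover relations:
  {} -< {1}
  {} -< {2}
  {1} -< {1,2}
  {2} -< {1,2}
Total: 4


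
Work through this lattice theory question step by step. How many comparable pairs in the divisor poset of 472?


A comparable pair {a,b} has a < b or b < a in the order.
Count unordered pairs where one element is strictly below the other.
Examples: {1,2}, {1,4}, {1,8}, {1,59}, ...
Total comparable pairs: 22


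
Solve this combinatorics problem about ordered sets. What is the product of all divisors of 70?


Divisors of 70: [1, 2, 5, 7, 10, 14, 35, 70]
Product = n^(d(n)/2) = 70^(8/2)
Product = 24010000


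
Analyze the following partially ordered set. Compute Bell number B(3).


B(n) = number of set partitions of an n-element set.
B(n) satisfies the recurrence: B(n+1) = sum_k C(n,k)*B(k).
B(3) = 5


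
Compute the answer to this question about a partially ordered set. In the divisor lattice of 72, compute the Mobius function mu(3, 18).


In a divisor lattice, mu(a,b) = mu(b/a) where mu is the classical Mobius function.
b/a = 18/3 = 6
Prime factorization of 6: primes [2, 3]
6 is squarefree with 2 prime factor(s), so mu(6) = (-1)^2 = 1


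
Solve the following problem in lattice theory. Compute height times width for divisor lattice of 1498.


Height = length of longest chain minus 1; width = size of largest antichain.
A maximum chain: 1 | 107 | 749 | 1498  (height 3).
A maximum antichain: {2, 7, 107}  (width 3).
Product = 3 * 3 = 9


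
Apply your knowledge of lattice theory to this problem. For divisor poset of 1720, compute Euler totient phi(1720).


phi(n) = n * prod_{p|n} (1 - 1/p).
Prime divisors of 1720: [2, 5, 43]
phi(1720) = 1720 * (1 - 1/2) * (1 - 1/5) * (1 - 1/43)
phi(1720) = 672


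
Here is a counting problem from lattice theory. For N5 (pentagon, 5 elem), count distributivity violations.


Distributive law: a ^ (b v c) = (a ^ b) v (a ^ c).
Check all 5^3 = 125 ordered triples (a,b,c).
  e.g. a=b, b=a, c=c: lhs=b != rhs=a
  e.g. a=b, b=c, c=a: lhs=b != rhs=a
Total violating triples: 2


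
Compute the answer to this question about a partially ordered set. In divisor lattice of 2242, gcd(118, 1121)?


Meet=gcd.
gcd(118,1121)=59


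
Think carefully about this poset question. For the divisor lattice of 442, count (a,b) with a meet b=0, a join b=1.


Complement pair (a,b): a meet b = bottom, a join b = top.
Here: gcd(a,b)=1 and lcm(a,b)=442, i.e. a*b=442 with a,b coprime.
Pairs found: (1,442), (2,221), (13,34), (17,26), ... (4 more)
Total ordered pairs: 8


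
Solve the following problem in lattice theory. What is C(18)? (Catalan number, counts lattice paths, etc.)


C(n) = C(2n, n) / (n+1).
C(36, 18) = 9075135300
C(18) = 9075135300 / 19 = 477638700


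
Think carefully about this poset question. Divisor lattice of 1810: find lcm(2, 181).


In a divisor lattice, join = lcm (least common multiple).
gcd(2,181) = 1
lcm(2,181) = 2*181/gcd = 362/1 = 362


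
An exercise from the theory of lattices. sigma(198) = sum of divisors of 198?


sigma(n) = sum of divisors.
Divisors of 198: [1, 2, 3, 6, 9, 11, 18, 22, 33, 66, 99, 198]
Sum = 468


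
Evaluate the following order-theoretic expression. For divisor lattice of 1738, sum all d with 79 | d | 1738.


Interval [79,1738] in divisors of 1738: [79, 158, 869, 1738]
Sum = 2844


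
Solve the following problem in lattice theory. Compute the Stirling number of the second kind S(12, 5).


S(n,k) = k*S(n-1,k) + S(n-1,k-1).
S(11,5) = 246730, S(11,4) = 145750
S(12,5) = 5*246730 + 145750 = 1233650 + 145750
S(12,5) = 1379400


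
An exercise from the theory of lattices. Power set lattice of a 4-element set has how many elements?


Power set = 2^n.
2^4 = 16


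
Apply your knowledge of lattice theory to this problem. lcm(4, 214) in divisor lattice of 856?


Join=lcm.
gcd(4,214)=2
lcm=428


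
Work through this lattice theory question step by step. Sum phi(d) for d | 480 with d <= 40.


Divisors of 480 up to 40: [1, 2, 3, 4, 5, 6, 8, 10, 12, 15, 16, 20, 24, 30, 32, 40]
phi values: [1, 1, 2, 2, 4, 2, 4, 4, 4, 8, 8, 8, 8, 8, 16, 16]
Sum = 96


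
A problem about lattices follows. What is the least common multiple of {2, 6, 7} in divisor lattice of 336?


In a divisor lattice, join = lcm (least common multiple).
Compute lcm iteratively: start with first element, then lcm(current, next).
Elements: [2, 6, 7]
lcm(2,6) = 6
lcm(6,7) = 42
Final lcm = 42


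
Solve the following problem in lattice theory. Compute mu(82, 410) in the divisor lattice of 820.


In a divisor lattice, mu(a,b) = mu(b/a) where mu is the classical Mobius function.
b/a = 410/82 = 5
Prime factorization of 5: primes [5]
5 is squarefree with 1 prime factor(s), so mu(5) = (-1)^1 = -1


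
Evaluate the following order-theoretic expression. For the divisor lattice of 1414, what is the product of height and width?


Height = length of longest chain minus 1; width = size of largest antichain.
A maximum chain: 1 | 101 | 707 | 1414  (height 3).
A maximum antichain: {2, 7, 101}  (width 3).
Product = 3 * 3 = 9


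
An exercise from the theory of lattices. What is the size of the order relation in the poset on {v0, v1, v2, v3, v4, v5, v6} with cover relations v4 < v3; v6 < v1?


The order relation is {(a,b) : a <= b}, reflexive so it includes (a,a).
Examples: (v0,v0), (v1,v1), (v2,v2), (v3,v3), (v4,v3), ...
Total ordered pairs: 9


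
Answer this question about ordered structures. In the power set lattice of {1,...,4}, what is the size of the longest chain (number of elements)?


A chain is a totally ordered subset; we count the number of elements in a maximum chain.
Compute, for each element x, the size of the longest chain ending at x:
  {}: 1
  {1}: 2
  {2}: 2
  {3}: 2
  {4}: 2
  {1,2}: 3
  ...
A maximum chain: {} < {1} < {1,2} < {1,2,3} < {1,2,3,4}
Number of elements in the longest chain: 5


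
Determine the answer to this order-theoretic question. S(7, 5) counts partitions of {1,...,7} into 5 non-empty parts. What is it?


S(n,k) = k*S(n-1,k) + S(n-1,k-1).
S(6,5) = 15, S(6,4) = 65
S(7,5) = 5*15 + 65 = 75 + 65
S(7,5) = 140


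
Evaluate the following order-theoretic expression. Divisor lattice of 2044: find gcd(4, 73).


In a divisor lattice, meet = gcd (greatest common divisor).
By Euclidean algorithm or factoring: gcd(4,73) = 1


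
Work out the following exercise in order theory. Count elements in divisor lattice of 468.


Divisors of 468: [1, 2, 3, 4, 6, 9, 12, 13, 18, 26, 36, 39, 52, 78, 117, 156, 234, 468]
Count: 18


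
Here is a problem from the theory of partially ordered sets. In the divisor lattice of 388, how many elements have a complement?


An element a is complemented if some b has a meet b = bottom, a join b = top.
a is complemented iff gcd(a, n/a)=1, i.e. a is a unitary divisor of 388.
Complemented elements: 1, 4, 97, 388
Count: 4


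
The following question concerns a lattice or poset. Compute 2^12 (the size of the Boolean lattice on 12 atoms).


Power set = 2^n.
2^12 = 4096


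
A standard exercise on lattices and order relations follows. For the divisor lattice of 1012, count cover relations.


A cover relation a -< b holds when a < b with no c strictly between.
Cover relations:
  1 -< 2
  1 -< 11
  1 -< 23
  2 -< 4
  2 -< 22
  2 -< 46
  4 -< 44
  4 -< 92
  ...12 more
Total: 20


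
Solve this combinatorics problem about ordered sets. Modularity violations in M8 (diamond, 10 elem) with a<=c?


Modular law: if a <= c then a v (b ^ c) = (a v b) ^ c.
Check all triples (a,b,c) with a <= c among 10 elements.
This lattice is modular (diamonds M_m and their chain-products are modular).
Total violating triples: 0


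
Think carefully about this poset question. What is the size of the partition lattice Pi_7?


B(n) = number of set partitions of an n-element set.
B(n) satisfies the recurrence: B(n+1) = sum_k C(n,k)*B(k).
B(7) = 877


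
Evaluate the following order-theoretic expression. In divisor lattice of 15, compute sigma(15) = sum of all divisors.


sigma(n) = sum of divisors.
Divisors of 15: [1, 3, 5, 15]
Sum = 24


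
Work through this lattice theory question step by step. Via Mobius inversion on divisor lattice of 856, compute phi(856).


phi(n) = n * prod_{p|n} (1 - 1/p).
Prime divisors of 856: [2, 107]
phi(856) = 856 * (1 - 1/2) * (1 - 1/107)
phi(856) = 424


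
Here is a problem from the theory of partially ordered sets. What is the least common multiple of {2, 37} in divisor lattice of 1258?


In a divisor lattice, join = lcm (least common multiple).
Compute lcm iteratively: start with first element, then lcm(current, next).
Elements: [2, 37]
lcm(2,37) = 74
Final lcm = 74


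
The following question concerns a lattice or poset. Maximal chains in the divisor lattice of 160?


A maximal chain goes from the minimum element to a maximal element via cover relations.
Counting all min-to-max paths in the cover graph.
Total maximal chains: 6


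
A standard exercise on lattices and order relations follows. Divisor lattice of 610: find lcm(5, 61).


In a divisor lattice, join = lcm (least common multiple).
gcd(5,61) = 1
lcm(5,61) = 5*61/gcd = 305/1 = 305


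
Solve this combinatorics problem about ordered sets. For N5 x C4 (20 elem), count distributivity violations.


Distributive law: a ^ (b v c) = (a ^ b) v (a ^ c).
Check all 20^3 = 8000 ordered triples (a,b,c).
  e.g. a=(b,0), b=(a,0), c=(c,0): lhs=(b,0) != rhs=(a,0)
  e.g. a=(b,0), b=(a,0), c=(c,1): lhs=(b,0) != rhs=(a,0)
Total violating triples: 128


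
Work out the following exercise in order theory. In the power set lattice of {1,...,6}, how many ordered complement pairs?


Complement pair (a,b): a meet b = bottom, a join b = top.
Here: A intersect B = {} and A union B = {1,...,6}.
Pairs found: ({},{1,2,3,4,5,6}), ({1},{2,3,4,5,6}), ({2},{1,3,4,5,6}), ({3},{1,2,4,5,6}), ... (60 more)
Total ordered pairs: 64


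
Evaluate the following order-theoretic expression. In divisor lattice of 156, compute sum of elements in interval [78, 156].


Interval [78,156] in divisors of 156: [78, 156]
Sum = 234


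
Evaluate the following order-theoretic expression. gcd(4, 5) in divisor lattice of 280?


Meet=gcd.
gcd(4,5)=1


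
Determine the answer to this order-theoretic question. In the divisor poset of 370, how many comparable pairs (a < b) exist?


A comparable pair {a,b} has a < b or b < a in the order.
Count unordered pairs where one element is strictly below the other.
Examples: {1,2}, {1,5}, {1,10}, {1,37}, ...
Total comparable pairs: 19


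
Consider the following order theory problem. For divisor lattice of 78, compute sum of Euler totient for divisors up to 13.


Divisors of 78 up to 13: [1, 2, 3, 6, 13]
phi values: [1, 1, 2, 2, 12]
Sum = 18


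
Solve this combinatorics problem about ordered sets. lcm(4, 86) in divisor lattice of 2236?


Join=lcm.
gcd(4,86)=2
lcm=172


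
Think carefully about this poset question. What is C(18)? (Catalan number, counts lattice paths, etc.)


C(n) = C(2n, n) / (n+1).
C(36, 18) = 9075135300
C(18) = 9075135300 / 19 = 477638700


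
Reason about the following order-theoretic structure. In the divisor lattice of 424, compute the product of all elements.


Divisors of 424: [1, 2, 4, 8, 53, 106, 212, 424]
Product = n^(d(n)/2) = 424^(8/2)
Product = 32319410176


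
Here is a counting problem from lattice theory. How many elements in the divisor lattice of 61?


Divisors of 61: [1, 61]
Count: 2


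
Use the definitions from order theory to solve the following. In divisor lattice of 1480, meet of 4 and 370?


In a divisor lattice, meet = gcd (greatest common divisor).
By Euclidean algorithm or factoring: gcd(4,370) = 2


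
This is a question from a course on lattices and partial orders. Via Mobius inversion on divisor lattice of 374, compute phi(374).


phi(n) = n * prod_{p|n} (1 - 1/p).
Prime divisors of 374: [2, 11, 17]
phi(374) = 374 * (1 - 1/2) * (1 - 1/11) * (1 - 1/17)
phi(374) = 160


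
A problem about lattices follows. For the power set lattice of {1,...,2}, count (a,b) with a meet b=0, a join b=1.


Complement pair (a,b): a meet b = bottom, a join b = top.
Here: A intersect B = {} and A union B = {1,...,2}.
Pairs found: ({},{1,2}), ({1},{2}), ({2},{1}), ({1,2},{})
Total ordered pairs: 4


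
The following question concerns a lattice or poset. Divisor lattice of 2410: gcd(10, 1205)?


Meet=gcd.
gcd(10,1205)=5


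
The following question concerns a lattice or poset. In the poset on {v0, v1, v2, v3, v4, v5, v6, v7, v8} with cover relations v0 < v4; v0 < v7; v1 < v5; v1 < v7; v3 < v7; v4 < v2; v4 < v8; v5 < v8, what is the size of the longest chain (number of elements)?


A chain is a totally ordered subset; we count the number of elements in a maximum chain.
Compute, for each element x, the size of the longest chain ending at x:
  v0: 1
  v1: 1
  v3: 1
  v6: 1
  v4: 2
  v5: 2
  ...
A maximum chain: v0 < v4 < v2
Number of elements in the longest chain: 3


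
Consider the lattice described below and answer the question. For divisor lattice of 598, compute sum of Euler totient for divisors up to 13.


Divisors of 598 up to 13: [1, 2, 13]
phi values: [1, 1, 12]
Sum = 14


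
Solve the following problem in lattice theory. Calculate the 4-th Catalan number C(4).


C(n) = C(2n, n) / (n+1).
C(8, 4) = 70
C(4) = 70 / 5 = 14


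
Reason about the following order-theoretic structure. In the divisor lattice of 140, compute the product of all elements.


Divisors of 140: [1, 2, 4, 5, 7, 10, 14, 20, 28, 35, 70, 140]
Product = n^(d(n)/2) = 140^(12/2)
Product = 7529536000000


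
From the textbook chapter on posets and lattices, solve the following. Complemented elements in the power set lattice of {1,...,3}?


An element a is complemented if some b has a meet b = bottom, a join b = top.
every subset A has complement S\A, so all elements are complemented.
Complemented elements: {}, {1}, {2}, {3}, {1,2}, {1,3}, ... (2 more)
Count: 8


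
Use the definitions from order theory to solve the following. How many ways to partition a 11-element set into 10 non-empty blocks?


S(n,k) = k*S(n-1,k) + S(n-1,k-1).
S(10,10) = 1, S(10,9) = 45
S(11,10) = 10*1 + 45 = 10 + 45
S(11,10) = 55


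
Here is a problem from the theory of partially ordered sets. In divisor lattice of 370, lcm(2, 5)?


Join=lcm.
gcd(2,5)=1
lcm=10


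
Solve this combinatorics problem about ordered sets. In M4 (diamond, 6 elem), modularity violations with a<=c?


Modular law: if a <= c then a v (b ^ c) = (a v b) ^ c.
Check all triples (a,b,c) with a <= c among 6 elements.
This lattice is modular (diamonds M_m and their chain-products are modular).
Total violating triples: 0


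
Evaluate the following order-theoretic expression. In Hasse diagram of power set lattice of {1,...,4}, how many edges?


A cover relation a -< b holds when a < b with no c strictly between.
Cover relations:
  {} -< {1}
  {} -< {2}
  {} -< {3}
  {} -< {4}
  {1} -< {1,2}
  {1} -< {1,3}
  {1} -< {1,4}
  {2} -< {1,2}
  ...24 more
Total: 32


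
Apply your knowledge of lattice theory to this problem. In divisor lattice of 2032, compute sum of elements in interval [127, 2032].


Interval [127,2032] in divisors of 2032: [127, 254, 508, 1016, 2032]
Sum = 3937


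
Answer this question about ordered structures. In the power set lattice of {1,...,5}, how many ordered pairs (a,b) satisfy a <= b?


The order relation is {(a,b) : a <= b}, reflexive so it includes (a,a).
Examples: ({},{}), ({},{1,2}), ({},{1,2,3}), ({},{1,2,3,4}), ({},{1,2,3,4,5}), ...
Total ordered pairs: 243


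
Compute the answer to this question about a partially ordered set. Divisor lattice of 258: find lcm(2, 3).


In a divisor lattice, join = lcm (least common multiple).
gcd(2,3) = 1
lcm(2,3) = 2*3/gcd = 6/1 = 6


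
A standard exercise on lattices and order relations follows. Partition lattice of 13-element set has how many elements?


B(n) = number of set partitions of an n-element set.
B(n) satisfies the recurrence: B(n+1) = sum_k C(n,k)*B(k).
B(13) = 27644437


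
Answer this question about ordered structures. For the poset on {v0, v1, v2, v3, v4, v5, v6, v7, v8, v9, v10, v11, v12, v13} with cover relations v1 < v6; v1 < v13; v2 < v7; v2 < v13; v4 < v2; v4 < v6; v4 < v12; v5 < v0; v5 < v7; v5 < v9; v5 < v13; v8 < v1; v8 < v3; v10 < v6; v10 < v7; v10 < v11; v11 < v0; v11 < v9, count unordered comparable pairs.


A comparable pair {a,b} has a < b or b < a in the order.
Count unordered pairs where one element is strictly below the other.
Examples: {v0,v5}, {v0,v10}, {v0,v11}, {v1,v6}, ...
Total comparable pairs: 24


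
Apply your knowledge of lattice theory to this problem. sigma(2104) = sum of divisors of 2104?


sigma(n) = sum of divisors.
Divisors of 2104: [1, 2, 4, 8, 263, 526, 1052, 2104]
Sum = 3960


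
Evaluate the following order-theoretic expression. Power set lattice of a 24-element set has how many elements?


Power set = 2^n.
2^24 = 16777216


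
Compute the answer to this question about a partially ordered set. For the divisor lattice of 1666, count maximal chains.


A maximal chain goes from the minimum element to a maximal element via cover relations.
Counting all min-to-max paths in the cover graph.
Total maximal chains: 12


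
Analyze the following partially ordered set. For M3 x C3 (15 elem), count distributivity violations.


Distributive law: a ^ (b v c) = (a ^ b) v (a ^ c).
Check all 15^3 = 3375 ordered triples (a,b,c).
  e.g. a=(a1,0), b=(a2,0), c=(a3,0): lhs=(a1,0) != rhs=(0,0)
  e.g. a=(a1,0), b=(a2,0), c=(a3,1): lhs=(a1,0) != rhs=(0,0)
Total violating triples: 162


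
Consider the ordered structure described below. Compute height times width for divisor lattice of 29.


Height = length of longest chain minus 1; width = size of largest antichain.
A maximum chain: 1 | 29  (height 1).
A maximum antichain: {1}  (width 1).
Product = 1 * 1 = 1


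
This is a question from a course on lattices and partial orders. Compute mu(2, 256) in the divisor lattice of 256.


In a divisor lattice, mu(a,b) = mu(b/a) where mu is the classical Mobius function.
b/a = 256/2 = 128
Prime factorization of 128: primes [2]
128 is not squarefree, so mu(128) = 0


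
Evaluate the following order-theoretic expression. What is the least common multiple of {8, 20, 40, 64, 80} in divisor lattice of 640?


In a divisor lattice, join = lcm (least common multiple).
Compute lcm iteratively: start with first element, then lcm(current, next).
Elements: [8, 20, 40, 64, 80]
lcm(8,20) = 40
lcm(40,40) = 40
lcm(40,64) = 320
lcm(320,80) = 320
Final lcm = 320


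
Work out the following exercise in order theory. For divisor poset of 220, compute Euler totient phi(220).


phi(n) = n * prod_{p|n} (1 - 1/p).
Prime divisors of 220: [2, 5, 11]
phi(220) = 220 * (1 - 1/2) * (1 - 1/5) * (1 - 1/11)
phi(220) = 80


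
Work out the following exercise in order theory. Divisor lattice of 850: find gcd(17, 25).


In a divisor lattice, meet = gcd (greatest common divisor).
By Euclidean algorithm or factoring: gcd(17,25) = 1


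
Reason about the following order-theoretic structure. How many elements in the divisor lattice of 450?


Divisors of 450: [1, 2, 3, 5, 6, 9, 10, 15, 18, 25, 30, 45, 50, 75, 90, 150, 225, 450]
Count: 18


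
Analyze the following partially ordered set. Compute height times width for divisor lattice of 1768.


Height = length of longest chain minus 1; width = size of largest antichain.
A maximum chain: 1 | 17 | 221 | 442 | 884 | 1768  (height 5).
A maximum antichain: {4, 26, 34, 221}  (width 4).
Product = 5 * 4 = 20


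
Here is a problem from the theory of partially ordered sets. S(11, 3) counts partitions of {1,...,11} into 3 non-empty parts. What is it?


S(n,k) = k*S(n-1,k) + S(n-1,k-1).
S(10,3) = 9330, S(10,2) = 511
S(11,3) = 3*9330 + 511 = 27990 + 511
S(11,3) = 28501


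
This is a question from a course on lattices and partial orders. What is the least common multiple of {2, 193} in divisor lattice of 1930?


In a divisor lattice, join = lcm (least common multiple).
Compute lcm iteratively: start with first element, then lcm(current, next).
Elements: [2, 193]
lcm(2,193) = 386
Final lcm = 386


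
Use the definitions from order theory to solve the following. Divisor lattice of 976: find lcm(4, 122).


In a divisor lattice, join = lcm (least common multiple).
gcd(4,122) = 2
lcm(4,122) = 4*122/gcd = 488/2 = 244


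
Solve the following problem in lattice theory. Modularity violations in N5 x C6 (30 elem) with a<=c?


Modular law: if a <= c then a v (b ^ c) = (a v b) ^ c.
Check all triples (a,b,c) with a <= c among 30 elements.
  e.g. a=(a,0), b=(c,0), c=(b,0): lhs=(a,0) != rhs=(b,0)
  e.g. a=(a,0), b=(c,1), c=(b,0): lhs=(a,0) != rhs=(b,0)
Total violating triples: 126


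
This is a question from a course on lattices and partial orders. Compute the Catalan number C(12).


C(n) = C(2n, n) / (n+1).
C(24, 12) = 2704156
C(12) = 2704156 / 13 = 208012


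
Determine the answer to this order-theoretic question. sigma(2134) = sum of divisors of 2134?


sigma(n) = sum of divisors.
Divisors of 2134: [1, 2, 11, 22, 97, 194, 1067, 2134]
Sum = 3528


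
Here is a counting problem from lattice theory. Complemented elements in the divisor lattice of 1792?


An element a is complemented if some b has a meet b = bottom, a join b = top.
a is complemented iff gcd(a, n/a)=1, i.e. a is a unitary divisor of 1792.
Complemented elements: 1, 7, 256, 1792
Count: 4


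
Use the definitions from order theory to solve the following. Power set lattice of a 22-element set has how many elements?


Power set = 2^n.
2^22 = 4194304


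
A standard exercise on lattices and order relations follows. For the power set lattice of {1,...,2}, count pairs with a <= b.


The order relation is {(a,b) : a <= b}, reflexive so it includes (a,a).
Examples: ({},{}), ({},{1,2}), ({},{1}), ({},{2}), ({1,2},{1,2}), ...
Total ordered pairs: 9


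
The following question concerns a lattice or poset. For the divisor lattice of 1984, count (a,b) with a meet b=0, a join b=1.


Complement pair (a,b): a meet b = bottom, a join b = top.
Here: gcd(a,b)=1 and lcm(a,b)=1984, i.e. a*b=1984 with a,b coprime.
Pairs found: (1,1984), (31,64), (64,31), (1984,1)
Total ordered pairs: 4


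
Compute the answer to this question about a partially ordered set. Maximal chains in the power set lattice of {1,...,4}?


A maximal chain goes from the minimum element to a maximal element via cover relations.
Counting all min-to-max paths in the cover graph.
Total maximal chains: 24


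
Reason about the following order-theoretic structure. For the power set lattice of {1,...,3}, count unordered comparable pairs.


A comparable pair {a,b} has a < b or b < a in the order.
Count unordered pairs where one element is strictly below the other.
Examples: {{},{1}}, {{},{2}}, {{},{3}}, {{},{1,2}}, ...
Total comparable pairs: 19


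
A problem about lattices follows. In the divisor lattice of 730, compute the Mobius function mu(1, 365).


In a divisor lattice, mu(a,b) = mu(b/a) where mu is the classical Mobius function.
b/a = 365/1 = 365
Prime factorization of 365: primes [5, 73]
365 is squarefree with 2 prime factor(s), so mu(365) = (-1)^2 = 1


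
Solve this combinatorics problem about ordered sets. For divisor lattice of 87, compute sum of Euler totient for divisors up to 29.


Divisors of 87 up to 29: [1, 3, 29]
phi values: [1, 2, 28]
Sum = 31
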